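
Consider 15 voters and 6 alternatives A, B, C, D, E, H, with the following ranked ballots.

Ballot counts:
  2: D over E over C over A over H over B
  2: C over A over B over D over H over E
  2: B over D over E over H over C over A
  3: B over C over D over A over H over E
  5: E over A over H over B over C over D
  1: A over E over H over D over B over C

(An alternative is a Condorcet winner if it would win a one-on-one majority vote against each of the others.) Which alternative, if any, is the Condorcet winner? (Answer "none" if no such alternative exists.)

none

Pairwise majorities:
A vs B: 10 to 5, A.
A vs C: A preferred on 5+1 = 6 ballots; C wins 9–6.
A vs D: A preferred on 2+5+1 = 8 ballots; A wins 8–7.
A vs E: A preferred on 2+3+1 = 6 ballots; E wins 9–6.
A vs H: 13 to 2, A.
B vs C: B is ranked higher on 2+3+5+1 = 11 ballots, C on 4. B wins 11–4.
B vs D: B is ranked higher on 2+2+3+5 = 12 ballots, D on 3. B wins 12–3.
B vs E: 2+2+3 = 7 for B, 8 for E — E by 8–7.
B vs H: B is ranked higher on 2+2+3 = 7 ballots, H on 8. H wins 8–7.
C vs D: C is ranked higher on 2+3+5 = 10 ballots, D on 5. C wins 10–5.
C vs E: C preferred on 2+3 = 5 ballots; E wins 10–5.
C vs H: C is ranked higher on 2+2+3 = 7 ballots, H on 8. H wins 8–7.
D vs E: 2+2+2+3 = 9 for D, 6 for E — D by 9–6.
D vs H: D is ranked higher on 2+2+2+3 = 9 ballots, H on 6. D wins 9–6.
E vs H: 2+2+5+1 = 10 for E, 5 for H — E by 10–5.
Each alternative drops at least one matchup (A loses to C; B loses to A; C loses to B; D loses to A; E loses to D; H loses to A); the cycle A > B > C > A rules out a Condorcet winner.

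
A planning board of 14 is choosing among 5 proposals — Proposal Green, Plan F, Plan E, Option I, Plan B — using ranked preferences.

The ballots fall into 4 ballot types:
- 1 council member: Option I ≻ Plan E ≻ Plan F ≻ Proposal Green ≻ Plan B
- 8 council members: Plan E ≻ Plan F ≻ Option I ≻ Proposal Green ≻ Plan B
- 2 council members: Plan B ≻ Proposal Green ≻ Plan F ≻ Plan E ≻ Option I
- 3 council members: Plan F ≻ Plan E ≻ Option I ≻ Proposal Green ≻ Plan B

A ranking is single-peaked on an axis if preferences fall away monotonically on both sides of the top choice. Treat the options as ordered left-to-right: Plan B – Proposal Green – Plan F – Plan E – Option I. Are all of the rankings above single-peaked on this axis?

yes

Axis positions: Plan B=1, Proposal Green=2, Plan F=3, Plan E=4, Option I=5.
Ballot type 1 (peak Option I at position 5): ranking walks positions 5-4-3-2-1, expanding outward from the peak — single-peaked.
Ballot type 2 (peak Plan E at position 4): ranking walks positions 4-3-5-2-1, expanding outward from the peak — single-peaked.
Ballot type 3 (peak Plan B at position 1): ranking walks positions 1-2-3-4-5, expanding outward from the peak — single-peaked.
Ballot type 4 (peak Plan F at position 3): ranking walks positions 3-4-5-2-1, expanding outward from the peak — single-peaked.
Every ranking is single-peaked on this axis.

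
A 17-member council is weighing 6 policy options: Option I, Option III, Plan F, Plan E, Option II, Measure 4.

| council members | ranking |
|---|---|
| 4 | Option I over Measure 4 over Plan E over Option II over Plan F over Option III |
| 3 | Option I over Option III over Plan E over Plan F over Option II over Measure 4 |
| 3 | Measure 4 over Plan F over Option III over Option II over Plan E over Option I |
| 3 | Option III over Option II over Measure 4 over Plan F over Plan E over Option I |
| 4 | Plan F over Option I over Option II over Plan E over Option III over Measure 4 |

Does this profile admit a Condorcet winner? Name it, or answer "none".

Check each pair by majority over 17 ballots:
Option I vs Option III: 4+3+4 = 11 for Option I, 6 for Option III — Option I by 11–6.
Option I vs Plan F: 7 to 10, Plan F.
Option I vs Plan E: 11 to 6, Option I.
Option I vs Option II: Option I is ranked higher on 4+3+4 = 11 ballots, Option II on 6. Option I wins 11–6.
Option I vs Measure 4: 4+3+4 = 11 for Option I, 6 for Measure 4 — Option I by 11–6.
Option III vs Plan F: 3+3 = 6 for Option III, 11 for Plan F — Plan F by 11–6.
Option III vs Plan E: Option III preferred on 3+3+3 = 9 ballots; Option III wins 9–8.
Option III vs Option II: Option III preferred on 3+3+3 = 9 ballots; Option III wins 9–8.
Option III vs Measure 4: Option III is ranked higher on 3+3+4 = 10 ballots, Measure 4 on 7. Option III wins 10–7.
Plan F vs Plan E: Plan F preferred on 3+3+4 = 10 ballots; Plan F wins 10–7.
Plan F vs Option II: 10 to 7, Plan F.
Plan F vs Measure 4: 7 to 10, Measure 4.
Plan E vs Option II: 7 to 10, Option II.
Plan E vs Measure 4: Plan E preferred on 3+4 = 7 ballots; Measure 4 wins 10–7.
Option II vs Measure 4: 3+3+4 = 10 for Option II, 7 for Measure 4 — Option II by 10–7.
Every option loses at least once (Option I loses to Plan F; Option III loses to Option I; Plan F loses to Measure 4; Plan E loses to Option I; Option II loses to Option I; Measure 4 loses to Option I). The majority relation contains the cycle Option I > Measure 4 > Plan F > Option I, so there is no Condorcet winner.

none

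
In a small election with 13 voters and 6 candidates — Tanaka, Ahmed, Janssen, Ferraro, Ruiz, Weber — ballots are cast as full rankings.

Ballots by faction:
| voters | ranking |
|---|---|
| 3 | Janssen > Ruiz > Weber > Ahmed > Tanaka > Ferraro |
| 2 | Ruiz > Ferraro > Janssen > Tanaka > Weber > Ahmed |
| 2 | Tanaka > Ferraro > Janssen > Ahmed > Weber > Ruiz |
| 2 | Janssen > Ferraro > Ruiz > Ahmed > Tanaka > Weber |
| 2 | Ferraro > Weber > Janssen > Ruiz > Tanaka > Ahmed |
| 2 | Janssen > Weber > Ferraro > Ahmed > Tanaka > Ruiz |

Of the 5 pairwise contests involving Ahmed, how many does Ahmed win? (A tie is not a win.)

1

Ahmed against each rival (13 voters):
Ahmed vs Tanaka: Ahmed is ranked higher on 3+2+2 = 7 ballots, Tanaka on 6. Ahmed wins 7–6.
Ahmed vs Janssen: Janssen wins 13–0.
Ahmed vs Ferraro: Ahmed is ranked higher on 3 ballots, Ferraro on 10. Ferraro wins 10–3.
Ahmed vs Ruiz: Ahmed is ranked higher on 2+2 = 4 ballots, Ruiz on 9. Ruiz wins 9–4.
Ahmed vs Weber: Weber wins 9–4.
Ahmed beats Tanaka; loses to Janssen, Ferraro, Ruiz, Weber — 1 pairwise win.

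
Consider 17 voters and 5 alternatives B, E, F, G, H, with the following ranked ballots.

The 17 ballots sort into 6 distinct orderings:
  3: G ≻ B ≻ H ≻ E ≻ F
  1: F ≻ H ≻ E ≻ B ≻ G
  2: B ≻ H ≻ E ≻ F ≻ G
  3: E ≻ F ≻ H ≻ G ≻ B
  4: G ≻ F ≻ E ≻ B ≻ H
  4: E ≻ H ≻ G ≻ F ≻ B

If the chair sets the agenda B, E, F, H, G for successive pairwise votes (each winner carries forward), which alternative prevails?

Round 1: B vs E — 5–12, E advances.
Round 2: E vs F — 12–5, E advances.
Round 3: E vs H — 11–6, E advances.
Round 4: E vs G — 10–7, E advances.
E survives the agenda.

E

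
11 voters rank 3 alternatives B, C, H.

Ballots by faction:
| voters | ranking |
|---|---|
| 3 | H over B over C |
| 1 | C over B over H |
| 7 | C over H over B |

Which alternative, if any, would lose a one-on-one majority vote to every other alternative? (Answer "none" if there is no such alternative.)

Pairwise majorities:
B vs C: 3 for B, 8 for C — C by 8–3.
B–H: H 10–1.
C vs H: C preferred on 1+7 = 8 ballots; C wins 8–3.
B loses to every other alternative — it is the Condorcet loser.

B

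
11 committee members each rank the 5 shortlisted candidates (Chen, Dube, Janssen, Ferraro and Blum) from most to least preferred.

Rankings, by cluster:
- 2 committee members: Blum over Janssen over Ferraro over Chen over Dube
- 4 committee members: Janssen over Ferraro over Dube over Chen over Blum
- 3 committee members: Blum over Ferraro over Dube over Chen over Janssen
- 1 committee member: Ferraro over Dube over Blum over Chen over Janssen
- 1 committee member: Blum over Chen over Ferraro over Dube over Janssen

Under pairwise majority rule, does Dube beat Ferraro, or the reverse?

No ballot ranks Dube above Ferraro: 0.
Ballots ranking Ferraro above Dube: 11 − 0 = 11.
Ferraro wins the head-to-head 11–0.

Ferraro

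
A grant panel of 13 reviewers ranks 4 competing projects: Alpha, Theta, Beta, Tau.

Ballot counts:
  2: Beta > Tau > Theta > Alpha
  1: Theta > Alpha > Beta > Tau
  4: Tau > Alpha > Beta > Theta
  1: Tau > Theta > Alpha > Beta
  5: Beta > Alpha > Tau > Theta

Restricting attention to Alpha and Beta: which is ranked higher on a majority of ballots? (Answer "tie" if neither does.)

Ballots ranking Alpha above Beta: 1 + 4 + 1 = 6.
Ballots ranking Beta above Alpha: 13 − 6 = 7.
Beta wins the head-to-head 7–6.

Beta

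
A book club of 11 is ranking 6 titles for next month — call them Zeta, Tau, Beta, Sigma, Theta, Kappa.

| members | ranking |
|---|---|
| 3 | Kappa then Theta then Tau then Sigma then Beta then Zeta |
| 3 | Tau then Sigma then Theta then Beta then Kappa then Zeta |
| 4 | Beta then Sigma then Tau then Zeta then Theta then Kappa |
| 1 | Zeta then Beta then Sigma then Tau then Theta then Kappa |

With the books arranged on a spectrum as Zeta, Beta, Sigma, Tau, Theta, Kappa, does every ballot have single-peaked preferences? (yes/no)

yes

Axis positions: Zeta=1, Beta=2, Sigma=3, Tau=4, Theta=5, Kappa=6.
Bloc 1 (peak Kappa at position 6): ranking walks positions 6-5-4-3-2-1, expanding outward from the peak — single-peaked.
Bloc 2 (peak Tau at position 4): ranking walks positions 4-3-5-2-6-1, expanding outward from the peak — single-peaked.
Bloc 3 (peak Beta at position 2): ranking walks positions 2-3-4-1-5-6, expanding outward from the peak — single-peaked.
Bloc 4 (peak Zeta at position 1): ranking walks positions 1-2-3-4-5-6, expanding outward from the peak — single-peaked.
Every ranking is single-peaked on this axis.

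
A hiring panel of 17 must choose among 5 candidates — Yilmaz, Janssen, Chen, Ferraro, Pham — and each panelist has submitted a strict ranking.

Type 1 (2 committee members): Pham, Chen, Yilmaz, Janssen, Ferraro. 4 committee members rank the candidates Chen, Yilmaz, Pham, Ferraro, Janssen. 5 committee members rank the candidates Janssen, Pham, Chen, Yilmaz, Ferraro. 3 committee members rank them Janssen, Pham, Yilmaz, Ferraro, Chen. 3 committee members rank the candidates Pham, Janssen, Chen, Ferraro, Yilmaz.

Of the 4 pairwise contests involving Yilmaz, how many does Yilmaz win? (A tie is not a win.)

1

Yilmaz against each rival (17 committee members):
Yilmaz vs Janssen: Janssen wins 11–6.
Yilmaz vs Chen: 3 to 14, Chen.
Yilmaz–Ferraro: Yilmaz 14–3.
Yilmaz vs Pham: 4 to 13, Pham.
Yilmaz beats Ferraro; loses to Janssen, Chen, Pham — 1 pairwise win.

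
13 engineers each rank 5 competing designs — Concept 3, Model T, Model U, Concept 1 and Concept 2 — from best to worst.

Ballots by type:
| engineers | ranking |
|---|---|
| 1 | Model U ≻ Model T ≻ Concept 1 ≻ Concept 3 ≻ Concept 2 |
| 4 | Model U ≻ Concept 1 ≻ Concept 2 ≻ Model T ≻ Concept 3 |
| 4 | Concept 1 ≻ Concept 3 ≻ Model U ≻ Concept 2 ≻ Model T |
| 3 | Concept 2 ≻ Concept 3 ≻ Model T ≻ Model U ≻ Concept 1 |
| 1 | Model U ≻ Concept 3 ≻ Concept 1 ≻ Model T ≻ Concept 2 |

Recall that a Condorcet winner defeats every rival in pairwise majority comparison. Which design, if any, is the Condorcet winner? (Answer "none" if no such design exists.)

none

Check each pair by majority over 13 ballots:
Concept 3 vs Model T: Concept 3 wins 8–5.
Concept 3–Model U: Concept 3 7–6.
Concept 3 vs Concept 1: Concept 1 wins 9–4.
Concept 3 vs Concept 2: Concept 2 wins 7–6.
Model T vs Model U: Model U, 10–3.
Model T vs Concept 1: Concept 1, 9–4.
Model T–Concept 2: Concept 2 11–2.
Model U vs Concept 1: Model U wins 9–4.
Model U vs Concept 2: Model U wins 10–3.
Concept 1 vs Concept 2: Concept 1, 10–3.
No design is unbeaten: Concept 3 loses to Concept 1; Model T loses to Concept 3; Model U loses to Concept 3; Concept 1 loses to Model U; Concept 2 loses to Model U. In particular Concept 3 > Model U > Concept 1 > Concept 3 is a majority cycle — no Condorcet winner exists.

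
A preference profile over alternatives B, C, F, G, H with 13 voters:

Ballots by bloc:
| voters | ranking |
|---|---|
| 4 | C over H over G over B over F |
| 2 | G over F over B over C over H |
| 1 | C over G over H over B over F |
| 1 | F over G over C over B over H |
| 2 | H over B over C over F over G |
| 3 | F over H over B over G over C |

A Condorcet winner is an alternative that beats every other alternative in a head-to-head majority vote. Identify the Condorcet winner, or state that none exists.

Pairwise majorities:
B–C: B 7–6.
B–F: B 7–6.
B vs G: G, 8–5.
B vs H: H wins 10–3.
C vs F: C wins 7–6.
C–G: C 7–6.
C–H: C 8–5.
F vs G: G wins 7–6.
F vs H: H wins 7–6.
G–H: H 9–4.
Every alternative loses at least once (B loses to G; C loses to B; F loses to B; G loses to C; H loses to C). The majority relation contains the cycle B → C → G → B, so there is no Condorcet winner.

none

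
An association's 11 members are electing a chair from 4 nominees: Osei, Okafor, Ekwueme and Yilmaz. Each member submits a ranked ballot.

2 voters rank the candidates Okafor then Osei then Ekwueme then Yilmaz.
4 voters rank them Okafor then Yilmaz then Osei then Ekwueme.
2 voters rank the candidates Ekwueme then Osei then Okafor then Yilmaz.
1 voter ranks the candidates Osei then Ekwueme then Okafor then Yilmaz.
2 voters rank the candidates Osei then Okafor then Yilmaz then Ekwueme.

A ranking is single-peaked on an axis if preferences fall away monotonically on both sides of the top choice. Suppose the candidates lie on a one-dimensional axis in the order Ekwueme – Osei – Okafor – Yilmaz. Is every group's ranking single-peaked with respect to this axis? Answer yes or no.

yes

Axis positions: Ekwueme=1, Osei=2, Okafor=3, Yilmaz=4.
Group 1 (peak Okafor at position 3): ranking walks positions 3-2-1-4, expanding outward from the peak — single-peaked.
Group 2 (peak Okafor at position 3): ranking walks positions 3-4-2-1, expanding outward from the peak — single-peaked.
Group 3 (peak Ekwueme at position 1): ranking walks positions 1-2-3-4, expanding outward from the peak — single-peaked.
Group 4 (peak Osei at position 2): ranking walks positions 2-1-3-4, expanding outward from the peak — single-peaked.
Group 5 (peak Osei at position 2): ranking walks positions 2-3-4-1, expanding outward from the peak — single-peaked.
Every ranking is single-peaked on this axis.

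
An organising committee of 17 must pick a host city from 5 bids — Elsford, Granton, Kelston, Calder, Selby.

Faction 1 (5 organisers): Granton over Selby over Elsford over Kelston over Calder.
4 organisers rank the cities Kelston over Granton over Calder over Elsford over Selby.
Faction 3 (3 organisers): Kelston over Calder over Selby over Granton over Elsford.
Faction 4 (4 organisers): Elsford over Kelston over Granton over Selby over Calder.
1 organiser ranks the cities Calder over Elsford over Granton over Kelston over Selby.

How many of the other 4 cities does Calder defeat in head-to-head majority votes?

0

Calder against each rival (17 organisers):
Calder vs Elsford: Elsford, 9–8.
Calder vs Granton: 4 to 13, Granton.
Calder vs Kelston: Kelston, 16–1.
Calder vs Selby: 4+3+1 = 8 for Calder, 9 for Selby — Selby by 9–8.
Calder beats no one; loses to Elsford, Granton, Kelston, Selby — 0 pairwise wins.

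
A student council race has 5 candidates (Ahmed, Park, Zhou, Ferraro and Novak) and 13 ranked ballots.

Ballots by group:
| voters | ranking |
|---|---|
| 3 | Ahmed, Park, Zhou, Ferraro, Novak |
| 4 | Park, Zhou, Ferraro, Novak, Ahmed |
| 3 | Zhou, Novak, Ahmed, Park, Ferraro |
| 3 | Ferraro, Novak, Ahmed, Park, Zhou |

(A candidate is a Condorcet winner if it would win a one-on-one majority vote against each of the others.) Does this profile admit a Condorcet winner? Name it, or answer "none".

Pairwise majorities:
Ahmed vs Park: 3+3+3 = 9 for Ahmed, 4 for Park — Ahmed by 9–4.
Ahmed vs Zhou: 3+3 = 6 for Ahmed, 7 for Zhou — Zhou by 7–6.
Ahmed vs Ferraro: 6 to 7, Ferraro.
Ahmed vs Novak: 3 to 10, Novak.
Park vs Zhou: Park preferred on 3+4+3 = 10 ballots; Park wins 10–3.
Park vs Ferraro: 10 to 3, Park.
Park vs Novak: Park is ranked higher on 3+4 = 7 ballots, Novak on 6. Park wins 7–6.
Zhou vs Ferraro: 10 to 3, Zhou.
Zhou vs Novak: Zhou is ranked higher on 3+4+3 = 10 ballots, Novak on 3. Zhou wins 10–3.
Ferraro vs Novak: 3+4+3 = 10 for Ferraro, 3 for Novak — Ferraro by 10–3.
No candidate is unbeaten: Ahmed loses to Zhou; Park loses to Ahmed; Zhou loses to Park; Ferraro loses to Park; Novak loses to Park. In particular Ahmed → Park → Zhou → Ahmed is a majority cycle — no Condorcet winner exists.

none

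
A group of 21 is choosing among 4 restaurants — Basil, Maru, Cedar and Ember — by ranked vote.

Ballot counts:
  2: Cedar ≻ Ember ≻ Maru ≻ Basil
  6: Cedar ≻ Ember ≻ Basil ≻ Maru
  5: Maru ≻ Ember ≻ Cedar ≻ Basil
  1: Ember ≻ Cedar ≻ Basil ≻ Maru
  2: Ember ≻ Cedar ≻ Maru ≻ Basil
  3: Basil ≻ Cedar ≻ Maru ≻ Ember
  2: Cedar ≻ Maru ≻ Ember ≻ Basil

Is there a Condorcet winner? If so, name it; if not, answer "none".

Head-to-head results (21 friends):
Basil vs Maru: Basil preferred on 6+1+3 = 10 ballots; Maru wins 11–10.
Basil vs Cedar: 3 for Basil, 18 for Cedar — Cedar by 18–3.
Basil vs Ember: Basil is ranked higher on 3 ballots, Ember on 18. Ember wins 18–3.
Maru vs Cedar: Maru is ranked higher on 5 ballots, Cedar on 16. Cedar wins 16–5.
Maru vs Ember: 5+3+2 = 10 for Maru, 11 for Ember — Ember by 11–10.
Cedar vs Ember: 2+6+3+2 = 13 for Cedar, 8 for Ember — Cedar by 13–8.
Cedar wins every pairwise contest, so Cedar is the Condorcet winner.

Cedar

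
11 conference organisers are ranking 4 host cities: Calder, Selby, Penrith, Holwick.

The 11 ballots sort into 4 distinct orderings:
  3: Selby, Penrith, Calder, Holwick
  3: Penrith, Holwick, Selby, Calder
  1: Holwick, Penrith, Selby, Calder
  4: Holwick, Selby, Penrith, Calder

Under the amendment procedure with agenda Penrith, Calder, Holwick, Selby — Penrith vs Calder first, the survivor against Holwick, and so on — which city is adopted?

Round 1: Penrith vs Calder — 11–0, Penrith advances.
Round 2: Penrith vs Holwick — 6–5, Penrith advances.
Round 3: Penrith vs Selby — 4–7, Selby advances.
Selby survives the agenda.

Selby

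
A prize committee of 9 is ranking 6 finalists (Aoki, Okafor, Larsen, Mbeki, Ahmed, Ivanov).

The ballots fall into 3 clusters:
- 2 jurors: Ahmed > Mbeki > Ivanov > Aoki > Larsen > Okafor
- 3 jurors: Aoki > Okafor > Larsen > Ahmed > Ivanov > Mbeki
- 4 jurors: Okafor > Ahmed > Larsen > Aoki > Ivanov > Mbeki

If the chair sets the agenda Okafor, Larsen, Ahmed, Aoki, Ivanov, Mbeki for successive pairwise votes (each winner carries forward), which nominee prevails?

Aoki

Round 1: Okafor vs Larsen — 7–2, Okafor advances.
Round 2: Okafor vs Ahmed — 7–2, Okafor advances.
Round 3: Okafor vs Aoki — 4–5, Aoki advances.
Round 4: Aoki vs Ivanov — 7–2, Aoki advances.
Round 5: Aoki vs Mbeki — 7–2, Aoki advances.
The agenda winner is Aoki.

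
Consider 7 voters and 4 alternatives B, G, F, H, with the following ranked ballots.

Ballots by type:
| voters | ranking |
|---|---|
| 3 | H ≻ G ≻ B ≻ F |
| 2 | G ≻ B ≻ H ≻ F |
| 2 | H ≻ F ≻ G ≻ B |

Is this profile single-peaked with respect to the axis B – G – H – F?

Axis positions: B=1, G=2, H=3, F=4.
Type 1 (peak H at position 3): ranking walks positions 3-2-1-4, expanding outward from the peak — single-peaked.
Type 2 (peak G at position 2): ranking walks positions 2-1-3-4, expanding outward from the peak — single-peaked.
Type 3 (peak H at position 3): ranking walks positions 3-4-2-1, expanding outward from the peak — single-peaked.
Every ranking is single-peaked on this axis.

yes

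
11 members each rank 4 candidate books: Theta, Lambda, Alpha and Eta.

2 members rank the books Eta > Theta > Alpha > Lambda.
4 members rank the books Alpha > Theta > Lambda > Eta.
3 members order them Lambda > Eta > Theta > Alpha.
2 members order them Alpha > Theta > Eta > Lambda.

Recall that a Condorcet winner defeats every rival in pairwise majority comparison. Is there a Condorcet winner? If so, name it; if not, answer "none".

Pairwise majorities:
Theta vs Lambda: Theta wins 8–3.
Theta–Alpha: Alpha 6–5.
Theta vs Eta: Theta wins 6–5.
Lambda–Alpha: Alpha 8–3.
Lambda vs Eta: Lambda wins 7–4.
Alpha vs Eta: Alpha, 6–5.
Alpha wins every pairwise contest, so Alpha is the Condorcet winner.

Alpha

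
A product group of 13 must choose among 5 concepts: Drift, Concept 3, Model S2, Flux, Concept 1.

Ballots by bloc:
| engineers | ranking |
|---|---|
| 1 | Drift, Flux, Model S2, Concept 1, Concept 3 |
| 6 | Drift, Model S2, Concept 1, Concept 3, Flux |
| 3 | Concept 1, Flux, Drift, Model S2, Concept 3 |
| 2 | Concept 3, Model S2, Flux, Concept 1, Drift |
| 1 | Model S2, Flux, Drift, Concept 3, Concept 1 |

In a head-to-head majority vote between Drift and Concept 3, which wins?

Drift

Ballots ranking Drift above Concept 3: 1 + 6 + 3 + 1 = 11.
Ballots ranking Concept 3 above Drift: 13 − 11 = 2.
Drift wins the head-to-head 11–2.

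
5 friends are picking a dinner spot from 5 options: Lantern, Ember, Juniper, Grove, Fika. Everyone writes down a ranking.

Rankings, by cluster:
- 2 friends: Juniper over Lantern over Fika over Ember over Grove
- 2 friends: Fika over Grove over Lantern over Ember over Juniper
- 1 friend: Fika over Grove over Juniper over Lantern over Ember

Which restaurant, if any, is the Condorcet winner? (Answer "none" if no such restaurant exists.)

Fika

Head-to-head results (5 friends):
Lantern vs Ember: Lantern wins 5–0.
Lantern vs Juniper: Juniper, 3–2.
Lantern–Grove: Grove 3–2.
Lantern–Fika: Fika 3–2.
Ember vs Juniper: Juniper, 3–2.
Ember–Grove: Grove 3–2.
Ember vs Fika: Fika, 5–0.
Juniper–Grove: Grove 3–2.
Juniper vs Fika: Fika wins 3–2.
Grove–Fika: Fika 5–0.
Fika defeats every rival head-to-head and is the Condorcet winner.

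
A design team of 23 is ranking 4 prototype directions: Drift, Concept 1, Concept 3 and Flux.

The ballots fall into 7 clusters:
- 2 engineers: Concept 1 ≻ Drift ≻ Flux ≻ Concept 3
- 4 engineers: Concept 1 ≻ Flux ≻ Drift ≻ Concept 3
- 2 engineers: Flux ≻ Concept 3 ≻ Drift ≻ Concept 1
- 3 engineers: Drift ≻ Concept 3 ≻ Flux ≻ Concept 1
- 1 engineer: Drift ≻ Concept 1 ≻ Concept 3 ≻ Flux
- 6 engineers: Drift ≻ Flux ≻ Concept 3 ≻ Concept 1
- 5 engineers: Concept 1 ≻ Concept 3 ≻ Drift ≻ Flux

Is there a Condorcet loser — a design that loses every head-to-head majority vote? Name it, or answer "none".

Pairwise majorities:
Drift vs Concept 1: Drift is ranked higher on 2+3+1+6 = 12 ballots, Concept 1 on 11. Drift wins 12–11.
Drift–Concept 3: Drift 16–7.
Drift vs Flux: 2+3+1+6+5 = 17 for Drift, 6 for Flux — Drift by 17–6.
Concept 1 vs Concept 3: Concept 1 preferred on 2+4+1+5 = 12 ballots; Concept 1 wins 12–11.
Concept 1 vs Flux: Concept 1, 12–11.
Concept 3 vs Flux: 3+1+5 = 9 for Concept 3, 14 for Flux — Flux by 14–9.
Only Concept 3 has no wins; Concept 3 is the Condorcet loser.

Concept 3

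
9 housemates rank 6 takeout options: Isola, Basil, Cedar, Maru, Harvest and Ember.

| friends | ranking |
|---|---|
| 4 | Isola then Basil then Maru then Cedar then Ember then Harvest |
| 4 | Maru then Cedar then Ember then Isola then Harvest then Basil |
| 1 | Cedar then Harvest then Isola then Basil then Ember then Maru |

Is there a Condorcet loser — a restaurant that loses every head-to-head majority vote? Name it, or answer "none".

none

Head-to-head results (9 friends):
Isola vs Basil: 9 to 0, Isola.
Isola vs Cedar: Isola is ranked higher on 4 ballots, Cedar on 5. Cedar wins 5–4.
Isola vs Maru: 5 to 4, Isola.
Isola vs Harvest: 8 to 1, Isola.
Isola vs Ember: Isola wins 5–4.
Basil–Cedar: Cedar 5–4.
Basil vs Maru: Basil preferred on 4+1 = 5 ballots; Basil wins 5–4.
Basil vs Harvest: Harvest wins 5–4.
Basil vs Ember: Basil, 5–4.
Cedar vs Maru: Maru wins 8–1.
Cedar vs Harvest: 4+4+1 = 9 for Cedar, 0 for Harvest — Cedar by 9–0.
Cedar vs Ember: 9 to 0, Cedar.
Maru vs Harvest: Maru wins 8–1.
Maru vs Ember: Maru preferred on 4+4 = 8 ballots; Maru wins 8–1.
Harvest–Ember: Ember 8–1.
Every restaurant wins at least one matchup (Isola beats Basil; Basil beats Maru; Cedar beats Isola; Maru beats Cedar; Harvest beats Basil; Ember beats Harvest), so there is no Condorcet loser.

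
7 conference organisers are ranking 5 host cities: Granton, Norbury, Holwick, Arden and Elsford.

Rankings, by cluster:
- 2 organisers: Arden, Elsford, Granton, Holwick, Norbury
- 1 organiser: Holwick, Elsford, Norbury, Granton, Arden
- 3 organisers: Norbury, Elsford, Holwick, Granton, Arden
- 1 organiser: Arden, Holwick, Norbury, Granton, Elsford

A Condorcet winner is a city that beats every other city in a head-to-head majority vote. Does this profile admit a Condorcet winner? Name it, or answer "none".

Check each pair by majority over 7 ballots:
Granton vs Norbury: Norbury wins 5–2.
Granton–Holwick: Holwick 5–2.
Granton–Arden: Granton 4–3.
Granton vs Elsford: Elsford, 6–1.
Norbury vs Holwick: Holwick wins 4–3.
Norbury vs Arden: Norbury wins 4–3.
Norbury vs Elsford: Norbury wins 4–3.
Holwick vs Arden: Holwick wins 4–3.
Holwick–Elsford: Elsford 5–2.
Arden vs Elsford: Elsford, 4–3.
Each city drops at least one matchup (Granton loses to Norbury; Norbury loses to Holwick; Holwick loses to Elsford; Arden loses to Granton; Elsford loses to Norbury); the cycle Norbury beats Elsford beats Holwick beats Norbury rules out a Condorcet winner.

none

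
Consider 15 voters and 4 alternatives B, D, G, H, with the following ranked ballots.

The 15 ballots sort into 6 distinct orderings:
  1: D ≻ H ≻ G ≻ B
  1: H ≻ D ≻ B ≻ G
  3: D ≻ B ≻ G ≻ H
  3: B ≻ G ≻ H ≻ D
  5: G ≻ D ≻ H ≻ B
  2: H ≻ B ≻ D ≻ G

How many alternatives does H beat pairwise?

H against each rival (15 voters):
H vs B: H, 9–6.
H–D: D 9–6.
H vs G: 4 to 11, G.
H beats B; loses to D, G — 1 pairwise win.

1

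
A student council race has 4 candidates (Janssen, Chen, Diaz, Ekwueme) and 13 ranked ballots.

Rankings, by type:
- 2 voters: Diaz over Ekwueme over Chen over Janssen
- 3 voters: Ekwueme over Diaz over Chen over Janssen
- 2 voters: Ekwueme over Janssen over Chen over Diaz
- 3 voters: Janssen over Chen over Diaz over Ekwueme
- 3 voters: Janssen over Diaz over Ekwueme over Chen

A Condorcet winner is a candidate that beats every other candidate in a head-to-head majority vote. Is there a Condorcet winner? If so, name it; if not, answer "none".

Check each pair by majority over 13 ballots:
Janssen vs Chen: Janssen preferred on 2+3+3 = 8 ballots; Janssen wins 8–5.
Janssen vs Diaz: 2+3+3 = 8 for Janssen, 5 for Diaz — Janssen by 8–5.
Janssen vs Ekwueme: Janssen is ranked higher on 3+3 = 6 ballots, Ekwueme on 7. Ekwueme wins 7–6.
Chen–Diaz: Diaz 8–5.
Chen–Ekwueme: Ekwueme 10–3.
Diaz–Ekwueme: Diaz 8–5.
Each candidate drops at least one matchup (Janssen loses to Ekwueme; Chen loses to Janssen; Diaz loses to Janssen; Ekwueme loses to Diaz); the cycle Janssen beats Diaz beats Ekwueme beats Janssen rules out a Condorcet winner.

none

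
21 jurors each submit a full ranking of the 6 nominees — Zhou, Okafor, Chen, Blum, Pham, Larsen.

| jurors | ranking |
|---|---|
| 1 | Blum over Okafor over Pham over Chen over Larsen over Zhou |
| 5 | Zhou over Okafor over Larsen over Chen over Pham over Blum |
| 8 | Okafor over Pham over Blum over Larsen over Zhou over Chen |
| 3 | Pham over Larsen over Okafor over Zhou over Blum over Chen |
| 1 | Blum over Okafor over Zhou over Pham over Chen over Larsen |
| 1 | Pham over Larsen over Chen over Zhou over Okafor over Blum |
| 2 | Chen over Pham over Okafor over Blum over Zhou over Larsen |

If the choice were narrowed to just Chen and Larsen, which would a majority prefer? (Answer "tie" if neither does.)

Ballots ranking Chen above Larsen: 1 + 1 + 2 = 4.
Ballots ranking Larsen above Chen: 21 − 4 = 17.
Larsen wins the head-to-head 17–4.

Larsen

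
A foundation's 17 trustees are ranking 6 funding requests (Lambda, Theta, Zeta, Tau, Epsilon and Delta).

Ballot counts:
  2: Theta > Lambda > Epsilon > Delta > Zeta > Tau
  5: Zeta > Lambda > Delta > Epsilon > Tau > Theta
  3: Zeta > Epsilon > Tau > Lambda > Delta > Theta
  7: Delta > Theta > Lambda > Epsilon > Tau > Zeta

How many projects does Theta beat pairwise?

Theta against each rival (17 reviewers):
Theta vs Lambda: Theta, 9–8.
Theta vs Zeta: Theta, 9–8.
Theta vs Tau: Theta is ranked higher on 2+7 = 9 ballots, Tau on 8. Theta wins 9–8.
Theta vs Epsilon: 2+7 = 9 for Theta, 8 for Epsilon — Theta by 9–8.
Theta vs Delta: Delta wins 15–2.
Theta beats Lambda, Zeta, Tau, Epsilon; loses to Delta — 4 pairwise wins.

4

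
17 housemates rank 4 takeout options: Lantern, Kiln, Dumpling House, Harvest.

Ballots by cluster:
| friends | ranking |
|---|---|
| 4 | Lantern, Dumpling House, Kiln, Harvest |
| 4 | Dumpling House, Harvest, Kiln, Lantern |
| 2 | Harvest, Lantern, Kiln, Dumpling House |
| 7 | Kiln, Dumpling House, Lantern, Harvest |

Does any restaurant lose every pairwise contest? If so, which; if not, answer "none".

Harvest

Head-to-head results (17 friends):
Lantern vs Kiln: 6 to 11, Kiln.
Lantern vs Dumpling House: Lantern is ranked higher on 4+2 = 6 ballots, Dumpling House on 11. Dumpling House wins 11–6.
Lantern vs Harvest: Lantern wins 11–6.
Kiln vs Dumpling House: 9 to 8, Kiln.
Kiln–Harvest: Kiln 11–6.
Dumpling House vs Harvest: Dumpling House wins 15–2.
Only Harvest has no wins; Harvest is the Condorcet loser.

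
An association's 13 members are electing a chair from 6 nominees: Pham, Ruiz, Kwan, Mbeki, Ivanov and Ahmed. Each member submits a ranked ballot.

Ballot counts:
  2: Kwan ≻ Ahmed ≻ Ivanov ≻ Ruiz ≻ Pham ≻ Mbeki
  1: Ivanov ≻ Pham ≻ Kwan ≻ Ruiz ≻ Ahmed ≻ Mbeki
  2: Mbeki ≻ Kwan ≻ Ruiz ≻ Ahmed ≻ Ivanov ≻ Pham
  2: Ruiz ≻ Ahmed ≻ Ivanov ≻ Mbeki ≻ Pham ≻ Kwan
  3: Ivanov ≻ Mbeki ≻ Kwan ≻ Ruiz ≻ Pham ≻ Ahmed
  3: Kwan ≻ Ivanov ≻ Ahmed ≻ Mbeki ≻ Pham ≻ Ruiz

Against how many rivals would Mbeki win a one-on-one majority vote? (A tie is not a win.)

3

Mbeki against each rival (13 voters):
Mbeki vs Pham: Mbeki preferred on 2+2+3+3 = 10 ballots; Mbeki wins 10–3.
Mbeki vs Ruiz: Mbeki wins 8–5.
Mbeki vs Kwan: Mbeki is ranked higher on 2+2+3 = 7 ballots, Kwan on 6. Mbeki wins 7–6.
Mbeki vs Ivanov: Ivanov wins 11–2.
Mbeki vs Ahmed: 5 to 8, Ahmed.
Mbeki beats Pham, Ruiz, Kwan; loses to Ivanov, Ahmed — 3 pairwise wins.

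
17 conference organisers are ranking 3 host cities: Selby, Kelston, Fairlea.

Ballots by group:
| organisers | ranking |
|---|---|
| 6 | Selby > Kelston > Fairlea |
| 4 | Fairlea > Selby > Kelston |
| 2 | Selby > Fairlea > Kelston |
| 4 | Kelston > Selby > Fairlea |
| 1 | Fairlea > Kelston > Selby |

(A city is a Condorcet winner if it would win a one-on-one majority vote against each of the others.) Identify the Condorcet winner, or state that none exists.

Pairwise majorities:
Selby vs Kelston: Selby wins 12–5.
Selby vs Fairlea: Selby, 12–5.
Kelston vs Fairlea: Kelston wins 10–7.
Selby wins every pairwise contest, so Selby is the Condorcet winner.

Selby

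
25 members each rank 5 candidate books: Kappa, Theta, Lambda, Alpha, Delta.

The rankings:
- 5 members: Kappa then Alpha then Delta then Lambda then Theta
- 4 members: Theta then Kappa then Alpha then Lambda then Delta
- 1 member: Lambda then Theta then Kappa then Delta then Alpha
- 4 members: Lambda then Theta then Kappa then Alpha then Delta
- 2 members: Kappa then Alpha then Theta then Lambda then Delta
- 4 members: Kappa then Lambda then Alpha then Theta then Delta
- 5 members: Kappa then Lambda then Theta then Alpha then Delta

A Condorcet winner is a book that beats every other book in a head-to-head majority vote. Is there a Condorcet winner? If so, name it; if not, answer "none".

Kappa

Check each pair by majority over 25 ballots:
Kappa–Theta: Kappa 16–9.
Kappa vs Lambda: Kappa preferred on 5+4+2+4+5 = 20 ballots; Kappa wins 20–5.
Kappa vs Alpha: Kappa, 25–0.
Kappa–Delta: Kappa 25–0.
Theta vs Lambda: Lambda, 19–6.
Theta vs Alpha: 14 to 11, Theta.
Theta vs Delta: 20 to 5, Theta.
Lambda–Alpha: Lambda 14–11.
Lambda vs Delta: Lambda wins 20–5.
Alpha vs Delta: 24 to 1, Alpha.
Kappa beats each of Theta, Lambda, Alpha, Delta — Kappa is the Condorcet winner.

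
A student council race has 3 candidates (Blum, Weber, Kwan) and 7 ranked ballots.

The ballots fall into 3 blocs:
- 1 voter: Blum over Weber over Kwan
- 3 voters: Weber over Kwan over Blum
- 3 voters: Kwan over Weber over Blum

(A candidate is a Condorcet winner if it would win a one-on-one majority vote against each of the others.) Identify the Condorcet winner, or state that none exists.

Weber

Head-to-head results (7 voters):
Blum vs Weber: Weber wins 6–1.
Blum–Kwan: Kwan 6–1.
Weber vs Kwan: Weber wins 4–3.
Weber wins every pairwise contest, so Weber is the Condorcet winner.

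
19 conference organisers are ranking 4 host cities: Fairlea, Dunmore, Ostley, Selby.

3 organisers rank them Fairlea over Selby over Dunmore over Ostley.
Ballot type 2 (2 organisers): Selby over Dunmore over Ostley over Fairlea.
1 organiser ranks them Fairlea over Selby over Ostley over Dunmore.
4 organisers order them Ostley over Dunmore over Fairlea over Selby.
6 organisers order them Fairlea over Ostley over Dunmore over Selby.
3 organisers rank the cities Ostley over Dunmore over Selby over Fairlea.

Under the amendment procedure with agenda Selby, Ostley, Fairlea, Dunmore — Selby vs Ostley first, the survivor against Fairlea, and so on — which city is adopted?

Fairlea

Round 1: Selby vs Ostley — 6–13, Ostley advances.
Round 2: Ostley vs Fairlea — 9–10, Fairlea advances.
Round 3: Fairlea vs Dunmore — 10–9, Fairlea advances.
Fairlea survives the agenda.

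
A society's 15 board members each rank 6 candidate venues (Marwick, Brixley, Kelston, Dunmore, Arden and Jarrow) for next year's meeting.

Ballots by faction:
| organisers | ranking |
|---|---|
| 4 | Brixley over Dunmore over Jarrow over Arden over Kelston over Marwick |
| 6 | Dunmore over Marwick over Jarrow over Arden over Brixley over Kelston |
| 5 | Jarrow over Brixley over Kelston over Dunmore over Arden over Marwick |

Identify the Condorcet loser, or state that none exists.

Marwick

Pairwise majorities:
Marwick vs Brixley: Marwick preferred on 6 ballots; Brixley wins 9–6.
Marwick vs Kelston: Marwick preferred on 6 ballots; Kelston wins 9–6.
Marwick vs Dunmore: 0 for Marwick, 15 for Dunmore — Dunmore by 15–0.
Marwick vs Arden: 6 for Marwick, 9 for Arden — Arden by 9–6.
Marwick vs Jarrow: 6 for Marwick, 9 for Jarrow — Jarrow by 9–6.
Brixley vs Kelston: Brixley is ranked higher on 4+6+5 = 15 ballots, Kelston on 0. Brixley wins 15–0.
Brixley vs Dunmore: 4+5 = 9 for Brixley, 6 for Dunmore — Brixley by 9–6.
Brixley vs Arden: Brixley wins 9–6.
Brixley vs Jarrow: Brixley is ranked higher on 4 ballots, Jarrow on 11. Jarrow wins 11–4.
Kelston vs Dunmore: Kelston preferred on 5 ballots; Dunmore wins 10–5.
Kelston vs Arden: Kelston is ranked higher on 5 ballots, Arden on 10. Arden wins 10–5.
Kelston vs Jarrow: Jarrow wins 15–0.
Dunmore vs Arden: 4+6+5 = 15 for Dunmore, 0 for Arden — Dunmore by 15–0.
Dunmore vs Jarrow: Dunmore, 10–5.
Arden vs Jarrow: Jarrow wins 15–0.
Marwick loses to every other city — it is the Condorcet loser.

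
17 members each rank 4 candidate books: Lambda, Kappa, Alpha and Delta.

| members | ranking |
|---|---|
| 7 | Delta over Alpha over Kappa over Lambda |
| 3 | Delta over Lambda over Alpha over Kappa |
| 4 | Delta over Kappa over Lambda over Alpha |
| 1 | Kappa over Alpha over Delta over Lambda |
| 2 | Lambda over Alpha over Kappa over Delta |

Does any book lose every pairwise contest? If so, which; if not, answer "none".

Head-to-head results (17 members):
Lambda vs Kappa: Kappa wins 12–5.
Lambda vs Alpha: Lambda, 9–8.
Lambda vs Delta: Lambda preferred on 2 ballots; Delta wins 15–2.
Kappa vs Alpha: Alpha, 12–5.
Kappa vs Delta: Delta, 14–3.
Alpha vs Delta: 1+2 = 3 for Alpha, 14 for Delta — Delta by 14–3.
No book is winless: Lambda beats Alpha; Kappa beats Lambda; Alpha beats Kappa; Delta beats Lambda. There is no Condorcet loser.

none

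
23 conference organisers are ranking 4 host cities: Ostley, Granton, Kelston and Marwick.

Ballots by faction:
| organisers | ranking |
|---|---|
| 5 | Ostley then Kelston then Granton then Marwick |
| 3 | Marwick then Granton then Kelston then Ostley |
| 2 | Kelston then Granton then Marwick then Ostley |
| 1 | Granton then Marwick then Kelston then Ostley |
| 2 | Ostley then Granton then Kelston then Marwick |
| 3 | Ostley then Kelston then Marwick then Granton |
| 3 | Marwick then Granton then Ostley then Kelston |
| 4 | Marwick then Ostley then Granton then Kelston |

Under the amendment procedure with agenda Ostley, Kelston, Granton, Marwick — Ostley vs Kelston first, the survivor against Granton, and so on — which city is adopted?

Round 1: Ostley vs Kelston — 17–6, Ostley advances.
Round 2: Ostley vs Granton — 14–9, Ostley advances.
Round 3: Ostley vs Marwick — 10–13, Marwick advances.
Marwick survives the agenda.

Marwick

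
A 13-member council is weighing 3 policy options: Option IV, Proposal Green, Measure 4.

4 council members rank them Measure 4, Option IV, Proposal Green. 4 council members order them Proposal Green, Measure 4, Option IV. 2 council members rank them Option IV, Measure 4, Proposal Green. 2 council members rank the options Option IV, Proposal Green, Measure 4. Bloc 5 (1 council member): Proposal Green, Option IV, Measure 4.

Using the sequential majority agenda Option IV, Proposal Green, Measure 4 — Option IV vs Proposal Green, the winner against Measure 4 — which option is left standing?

Measure 4

Round 1: Option IV vs Proposal Green — 8–5, Option IV advances.
Round 2: Option IV vs Measure 4 — 5–8, Measure 4 advances.
The agenda winner is Measure 4.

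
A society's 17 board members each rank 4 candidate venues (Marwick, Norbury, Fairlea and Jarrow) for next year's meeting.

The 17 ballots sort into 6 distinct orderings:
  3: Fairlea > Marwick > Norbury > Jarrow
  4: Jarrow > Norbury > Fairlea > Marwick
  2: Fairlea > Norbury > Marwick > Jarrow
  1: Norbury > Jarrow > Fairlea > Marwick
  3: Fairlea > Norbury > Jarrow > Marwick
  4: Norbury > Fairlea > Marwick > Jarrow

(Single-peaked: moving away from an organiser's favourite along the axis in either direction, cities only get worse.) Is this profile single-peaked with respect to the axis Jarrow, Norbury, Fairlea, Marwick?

Axis positions: Jarrow=1, Norbury=2, Fairlea=3, Marwick=4.
Ballot type 1 (peak Fairlea at position 3): ranking walks positions 3-4-2-1, expanding outward from the peak — single-peaked.
Ballot type 2 (peak Jarrow at position 1): ranking walks positions 1-2-3-4, expanding outward from the peak — single-peaked.
Ballot type 3 (peak Fairlea at position 3): ranking walks positions 3-2-4-1, expanding outward from the peak — single-peaked.
Ballot type 4 (peak Norbury at position 2): ranking walks positions 2-1-3-4, expanding outward from the peak — single-peaked.
Ballot type 5 (peak Fairlea at position 3): ranking walks positions 3-2-1-4, expanding outward from the peak — single-peaked.
Ballot type 6 (peak Norbury at position 2): ranking walks positions 2-3-4-1, expanding outward from the peak — single-peaked.
Every ranking is single-peaked on this axis.

yes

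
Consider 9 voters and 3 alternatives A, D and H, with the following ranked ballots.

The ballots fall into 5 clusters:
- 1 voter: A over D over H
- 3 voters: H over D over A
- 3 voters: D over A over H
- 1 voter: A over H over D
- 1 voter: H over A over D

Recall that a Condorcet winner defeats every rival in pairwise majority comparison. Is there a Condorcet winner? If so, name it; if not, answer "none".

Head-to-head results (9 voters):
A vs D: A is ranked higher on 1+1+1 = 3 ballots, D on 6. D wins 6–3.
A vs H: A preferred on 1+3+1 = 5 ballots; A wins 5–4.
D vs H: 4 to 5, H.
No alternative is unbeaten: A loses to D; D loses to H; H loses to A. In particular A → H → D → A is a majority cycle — no Condorcet winner exists.

none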